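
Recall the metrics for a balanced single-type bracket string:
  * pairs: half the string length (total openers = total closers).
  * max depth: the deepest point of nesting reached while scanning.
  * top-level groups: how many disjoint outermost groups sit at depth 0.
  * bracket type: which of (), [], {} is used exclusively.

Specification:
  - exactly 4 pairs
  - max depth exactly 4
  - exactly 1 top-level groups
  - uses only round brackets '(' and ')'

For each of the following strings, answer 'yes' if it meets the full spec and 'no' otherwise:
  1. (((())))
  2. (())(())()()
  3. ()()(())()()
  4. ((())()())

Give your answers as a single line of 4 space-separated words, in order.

String 1 '(((())))': depth seq [1 2 3 4 3 2 1 0]
  -> pairs=4 depth=4 groups=1 -> yes
String 2 '(())(())()()': depth seq [1 2 1 0 1 2 1 0 1 0 1 0]
  -> pairs=6 depth=2 groups=4 -> no
String 3 '()()(())()()': depth seq [1 0 1 0 1 2 1 0 1 0 1 0]
  -> pairs=6 depth=2 groups=5 -> no
String 4 '((())()())': depth seq [1 2 3 2 1 2 1 2 1 0]
  -> pairs=5 depth=3 groups=1 -> no

Answer: yes no no no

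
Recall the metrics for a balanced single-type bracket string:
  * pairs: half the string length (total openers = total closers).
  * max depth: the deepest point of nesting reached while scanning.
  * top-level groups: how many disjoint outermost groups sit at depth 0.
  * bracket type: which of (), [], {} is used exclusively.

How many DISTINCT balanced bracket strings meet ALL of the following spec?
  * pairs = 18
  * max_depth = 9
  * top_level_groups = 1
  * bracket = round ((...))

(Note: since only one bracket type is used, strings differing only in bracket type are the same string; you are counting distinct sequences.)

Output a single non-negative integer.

Spec: pairs=18 depth=9 groups=1
Count(depth <= 9) = 120902914
Count(depth <= 8) = 108126325
Count(depth == 9) = 120902914 - 108126325 = 12776589

Answer: 12776589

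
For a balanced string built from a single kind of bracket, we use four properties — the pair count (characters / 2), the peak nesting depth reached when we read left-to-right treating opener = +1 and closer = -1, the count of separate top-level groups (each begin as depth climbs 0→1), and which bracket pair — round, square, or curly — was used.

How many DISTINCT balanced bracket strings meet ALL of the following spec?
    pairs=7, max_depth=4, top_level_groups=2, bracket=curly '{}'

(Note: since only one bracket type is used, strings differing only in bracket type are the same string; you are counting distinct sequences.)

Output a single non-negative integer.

Answer: 50

Derivation:
Spec: pairs=7 depth=4 groups=2
Count(depth <= 4) = 114
Count(depth <= 3) = 64
Count(depth == 4) = 114 - 64 = 50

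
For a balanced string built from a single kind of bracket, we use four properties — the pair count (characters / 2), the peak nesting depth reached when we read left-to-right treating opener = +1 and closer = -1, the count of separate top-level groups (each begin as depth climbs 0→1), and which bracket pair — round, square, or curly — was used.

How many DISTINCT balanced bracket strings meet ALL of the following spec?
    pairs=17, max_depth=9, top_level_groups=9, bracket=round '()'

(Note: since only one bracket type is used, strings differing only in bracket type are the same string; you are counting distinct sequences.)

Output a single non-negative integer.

Answer: 9

Derivation:
Spec: pairs=17 depth=9 groups=9
Count(depth <= 9) = 389367
Count(depth <= 8) = 389358
Count(depth == 9) = 389367 - 389358 = 9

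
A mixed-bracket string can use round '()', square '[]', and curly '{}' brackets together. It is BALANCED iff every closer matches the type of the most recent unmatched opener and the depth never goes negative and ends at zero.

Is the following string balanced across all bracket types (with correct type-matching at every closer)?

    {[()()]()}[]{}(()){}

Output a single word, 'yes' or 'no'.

Answer: yes

Derivation:
pos 0: push '{'; stack = {
pos 1: push '['; stack = {[
pos 2: push '('; stack = {[(
pos 3: ')' matches '('; pop; stack = {[
pos 4: push '('; stack = {[(
pos 5: ')' matches '('; pop; stack = {[
pos 6: ']' matches '['; pop; stack = {
pos 7: push '('; stack = {(
pos 8: ')' matches '('; pop; stack = {
pos 9: '}' matches '{'; pop; stack = (empty)
pos 10: push '['; stack = [
pos 11: ']' matches '['; pop; stack = (empty)
pos 12: push '{'; stack = {
pos 13: '}' matches '{'; pop; stack = (empty)
pos 14: push '('; stack = (
pos 15: push '('; stack = ((
pos 16: ')' matches '('; pop; stack = (
pos 17: ')' matches '('; pop; stack = (empty)
pos 18: push '{'; stack = {
pos 19: '}' matches '{'; pop; stack = (empty)
end: stack empty → VALID
Verdict: properly nested → yes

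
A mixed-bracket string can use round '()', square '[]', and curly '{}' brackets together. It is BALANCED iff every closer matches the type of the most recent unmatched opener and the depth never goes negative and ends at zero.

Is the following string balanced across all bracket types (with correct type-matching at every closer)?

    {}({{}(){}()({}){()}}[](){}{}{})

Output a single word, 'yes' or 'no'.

Answer: yes

Derivation:
pos 0: push '{'; stack = {
pos 1: '}' matches '{'; pop; stack = (empty)
pos 2: push '('; stack = (
pos 3: push '{'; stack = ({
pos 4: push '{'; stack = ({{
pos 5: '}' matches '{'; pop; stack = ({
pos 6: push '('; stack = ({(
pos 7: ')' matches '('; pop; stack = ({
pos 8: push '{'; stack = ({{
pos 9: '}' matches '{'; pop; stack = ({
pos 10: push '('; stack = ({(
pos 11: ')' matches '('; pop; stack = ({
pos 12: push '('; stack = ({(
pos 13: push '{'; stack = ({({
pos 14: '}' matches '{'; pop; stack = ({(
pos 15: ')' matches '('; pop; stack = ({
pos 16: push '{'; stack = ({{
pos 17: push '('; stack = ({{(
pos 18: ')' matches '('; pop; stack = ({{
pos 19: '}' matches '{'; pop; stack = ({
pos 20: '}' matches '{'; pop; stack = (
pos 21: push '['; stack = ([
pos 22: ']' matches '['; pop; stack = (
pos 23: push '('; stack = ((
pos 24: ')' matches '('; pop; stack = (
pos 25: push '{'; stack = ({
pos 26: '}' matches '{'; pop; stack = (
pos 27: push '{'; stack = ({
pos 28: '}' matches '{'; pop; stack = (
pos 29: push '{'; stack = ({
pos 30: '}' matches '{'; pop; stack = (
pos 31: ')' matches '('; pop; stack = (empty)
end: stack empty → VALID
Verdict: properly nested → yes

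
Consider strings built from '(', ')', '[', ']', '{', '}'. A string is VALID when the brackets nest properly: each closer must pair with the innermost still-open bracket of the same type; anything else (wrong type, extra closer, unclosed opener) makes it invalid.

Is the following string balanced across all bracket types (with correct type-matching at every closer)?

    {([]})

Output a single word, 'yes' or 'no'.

pos 0: push '{'; stack = {
pos 1: push '('; stack = {(
pos 2: push '['; stack = {([
pos 3: ']' matches '['; pop; stack = {(
pos 4: saw closer '}' but top of stack is '(' (expected ')') → INVALID
Verdict: type mismatch at position 4: '}' closes '(' → no

Answer: no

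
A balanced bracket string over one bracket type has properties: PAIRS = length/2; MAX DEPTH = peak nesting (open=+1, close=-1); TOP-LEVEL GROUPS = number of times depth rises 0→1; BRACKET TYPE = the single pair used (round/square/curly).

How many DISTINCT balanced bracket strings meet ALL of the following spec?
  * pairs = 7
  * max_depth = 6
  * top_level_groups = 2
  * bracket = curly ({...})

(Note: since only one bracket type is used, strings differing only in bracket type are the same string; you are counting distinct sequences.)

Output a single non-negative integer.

Spec: pairs=7 depth=6 groups=2
Count(depth <= 6) = 132
Count(depth <= 5) = 130
Count(depth == 6) = 132 - 130 = 2

Answer: 2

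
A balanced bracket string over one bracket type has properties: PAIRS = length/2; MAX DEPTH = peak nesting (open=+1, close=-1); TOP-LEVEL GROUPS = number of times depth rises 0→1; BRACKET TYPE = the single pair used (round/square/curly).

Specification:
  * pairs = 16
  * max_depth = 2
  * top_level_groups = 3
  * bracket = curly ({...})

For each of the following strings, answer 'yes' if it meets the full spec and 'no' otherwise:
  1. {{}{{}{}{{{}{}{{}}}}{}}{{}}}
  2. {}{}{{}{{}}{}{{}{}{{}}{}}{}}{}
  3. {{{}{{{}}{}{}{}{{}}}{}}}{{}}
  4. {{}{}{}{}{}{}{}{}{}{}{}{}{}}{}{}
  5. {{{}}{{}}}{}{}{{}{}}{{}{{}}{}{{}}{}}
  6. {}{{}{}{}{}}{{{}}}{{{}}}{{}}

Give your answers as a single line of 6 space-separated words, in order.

String 1 '{{}{{}{}{{{}{}{{}}}}{}}{{}}}': depth seq [1 2 1 2 3 2 3 2 3 4 5 4 5 4 5 6 5 4 3 2 3 2 1 2 3 2 1 0]
  -> pairs=14 depth=6 groups=1 -> no
String 2 '{}{}{{}{{}}{}{{}{}{{}}{}}{}}{}': depth seq [1 0 1 0 1 2 1 2 3 2 1 2 1 2 3 2 3 2 3 4 3 2 3 2 1 2 1 0 1 0]
  -> pairs=15 depth=4 groups=4 -> no
String 3 '{{{}{{{}}{}{}{}{{}}}{}}}{{}}': depth seq [1 2 3 2 3 4 5 4 3 4 3 4 3 4 3 4 5 4 3 2 3 2 1 0 1 2 1 0]
  -> pairs=14 depth=5 groups=2 -> no
String 4 '{{}{}{}{}{}{}{}{}{}{}{}{}{}}{}{}': depth seq [1 2 1 2 1 2 1 2 1 2 1 2 1 2 1 2 1 2 1 2 1 2 1 2 1 2 1 0 1 0 1 0]
  -> pairs=16 depth=2 groups=3 -> yes
String 5 '{{{}}{{}}}{}{}{{}{}}{{}{{}}{}{{}}{}}': depth seq [1 2 3 2 1 2 3 2 1 0 1 0 1 0 1 2 1 2 1 0 1 2 1 2 3 2 1 2 1 2 3 2 1 2 1 0]
  -> pairs=18 depth=3 groups=5 -> no
String 6 '{}{{}{}{}{}}{{{}}}{{{}}}{{}}': depth seq [1 0 1 2 1 2 1 2 1 2 1 0 1 2 3 2 1 0 1 2 3 2 1 0 1 2 1 0]
  -> pairs=14 depth=3 groups=5 -> no

Answer: no no no yes no no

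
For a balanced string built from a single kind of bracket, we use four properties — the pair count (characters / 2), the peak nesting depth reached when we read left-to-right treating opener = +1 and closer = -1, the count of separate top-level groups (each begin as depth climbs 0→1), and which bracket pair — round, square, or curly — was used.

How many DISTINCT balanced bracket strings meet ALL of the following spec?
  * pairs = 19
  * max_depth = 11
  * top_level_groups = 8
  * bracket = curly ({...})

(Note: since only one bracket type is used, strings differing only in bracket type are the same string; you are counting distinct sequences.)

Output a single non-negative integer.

Spec: pairs=19 depth=11 groups=8
Count(depth <= 11) = 14567272
Count(depth <= 10) = 14567064
Count(depth == 11) = 14567272 - 14567064 = 208

Answer: 208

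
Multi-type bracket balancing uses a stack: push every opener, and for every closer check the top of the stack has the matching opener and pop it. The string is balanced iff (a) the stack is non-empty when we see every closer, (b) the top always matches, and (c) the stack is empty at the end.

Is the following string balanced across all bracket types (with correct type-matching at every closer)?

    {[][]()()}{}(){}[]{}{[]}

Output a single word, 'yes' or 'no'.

pos 0: push '{'; stack = {
pos 1: push '['; stack = {[
pos 2: ']' matches '['; pop; stack = {
pos 3: push '['; stack = {[
pos 4: ']' matches '['; pop; stack = {
pos 5: push '('; stack = {(
pos 6: ')' matches '('; pop; stack = {
pos 7: push '('; stack = {(
pos 8: ')' matches '('; pop; stack = {
pos 9: '}' matches '{'; pop; stack = (empty)
pos 10: push '{'; stack = {
pos 11: '}' matches '{'; pop; stack = (empty)
pos 12: push '('; stack = (
pos 13: ')' matches '('; pop; stack = (empty)
pos 14: push '{'; stack = {
pos 15: '}' matches '{'; pop; stack = (empty)
pos 16: push '['; stack = [
pos 17: ']' matches '['; pop; stack = (empty)
pos 18: push '{'; stack = {
pos 19: '}' matches '{'; pop; stack = (empty)
pos 20: push '{'; stack = {
pos 21: push '['; stack = {[
pos 22: ']' matches '['; pop; stack = {
pos 23: '}' matches '{'; pop; stack = (empty)
end: stack empty → VALID
Verdict: properly nested → yes

Answer: yes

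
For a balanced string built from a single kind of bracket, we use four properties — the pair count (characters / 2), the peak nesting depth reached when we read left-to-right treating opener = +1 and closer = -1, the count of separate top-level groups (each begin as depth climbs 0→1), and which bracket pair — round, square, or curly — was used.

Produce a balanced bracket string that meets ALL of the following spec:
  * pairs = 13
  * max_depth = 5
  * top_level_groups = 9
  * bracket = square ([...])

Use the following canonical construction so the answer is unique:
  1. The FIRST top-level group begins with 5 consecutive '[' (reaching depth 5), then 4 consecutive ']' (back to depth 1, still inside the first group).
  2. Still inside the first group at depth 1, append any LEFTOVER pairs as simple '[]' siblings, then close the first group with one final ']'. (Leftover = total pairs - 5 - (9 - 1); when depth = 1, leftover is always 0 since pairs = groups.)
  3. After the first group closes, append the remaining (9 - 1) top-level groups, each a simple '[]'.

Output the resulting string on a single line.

Answer: [[[[[]]]]][][][][][][][][]

Derivation:
Spec: pairs=13 depth=5 groups=9
Leftover pairs = 13 - 5 - (9-1) = 0
First group: deep chain of depth 5 + 0 sibling pairs
Remaining 8 groups: simple '[]' each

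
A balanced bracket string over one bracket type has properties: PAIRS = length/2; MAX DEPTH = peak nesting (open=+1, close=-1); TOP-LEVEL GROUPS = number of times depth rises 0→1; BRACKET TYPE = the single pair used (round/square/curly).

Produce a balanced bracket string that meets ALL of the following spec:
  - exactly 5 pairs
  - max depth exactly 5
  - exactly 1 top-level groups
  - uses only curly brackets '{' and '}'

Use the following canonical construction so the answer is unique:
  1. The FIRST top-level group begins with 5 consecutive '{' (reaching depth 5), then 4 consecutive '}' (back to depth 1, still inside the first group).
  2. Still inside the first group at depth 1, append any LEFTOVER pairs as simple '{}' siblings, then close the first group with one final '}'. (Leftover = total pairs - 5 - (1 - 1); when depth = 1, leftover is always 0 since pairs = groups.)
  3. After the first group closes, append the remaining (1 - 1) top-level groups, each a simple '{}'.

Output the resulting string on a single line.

Spec: pairs=5 depth=5 groups=1
Leftover pairs = 5 - 5 - (1-1) = 0
First group: deep chain of depth 5 + 0 sibling pairs
Remaining 0 groups: simple '{}' each

Answer: {{{{{}}}}}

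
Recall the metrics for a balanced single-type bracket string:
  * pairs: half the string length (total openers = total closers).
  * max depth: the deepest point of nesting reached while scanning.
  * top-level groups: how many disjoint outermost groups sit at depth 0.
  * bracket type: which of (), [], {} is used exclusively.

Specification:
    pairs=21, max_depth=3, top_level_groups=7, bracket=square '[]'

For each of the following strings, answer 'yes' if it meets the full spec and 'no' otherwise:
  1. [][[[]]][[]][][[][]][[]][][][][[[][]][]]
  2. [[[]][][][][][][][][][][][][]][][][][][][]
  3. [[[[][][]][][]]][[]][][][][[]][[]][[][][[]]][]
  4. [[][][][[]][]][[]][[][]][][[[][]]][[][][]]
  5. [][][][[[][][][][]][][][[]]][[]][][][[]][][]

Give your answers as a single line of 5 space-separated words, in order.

String 1 '[][[[]]][[]][][[][]][[]][][][][[[][]][]]': depth seq [1 0 1 2 3 2 1 0 1 2 1 0 1 0 1 2 1 2 1 0 1 2 1 0 1 0 1 0 1 0 1 2 3 2 3 2 1 2 1 0]
  -> pairs=20 depth=3 groups=10 -> no
String 2 '[[[]][][][][][][][][][][][][]][][][][][][]': depth seq [1 2 3 2 1 2 1 2 1 2 1 2 1 2 1 2 1 2 1 2 1 2 1 2 1 2 1 2 1 0 1 0 1 0 1 0 1 0 1 0 1 0]
  -> pairs=21 depth=3 groups=7 -> yes
String 3 '[[[[][][]][][]]][[]][][][][[]][[]][[][][[]]][]': depth seq [1 2 3 4 3 4 3 4 3 2 3 2 3 2 1 0 1 2 1 0 1 0 1 0 1 0 1 2 1 0 1 2 1 0 1 2 1 2 1 2 3 2 1 0 1 0]
  -> pairs=23 depth=4 groups=9 -> no
String 4 '[[][][][[]][]][[]][[][]][][[[][]]][[][][]]': depth seq [1 2 1 2 1 2 1 2 3 2 1 2 1 0 1 2 1 0 1 2 1 2 1 0 1 0 1 2 3 2 3 2 1 0 1 2 1 2 1 2 1 0]
  -> pairs=21 depth=3 groups=6 -> no
String 5 '[][][][[[][][][][]][][][[]]][[]][][][[]][][]': depth seq [1 0 1 0 1 0 1 2 3 2 3 2 3 2 3 2 3 2 1 2 1 2 1 2 3 2 1 0 1 2 1 0 1 0 1 0 1 2 1 0 1 0 1 0]
  -> pairs=22 depth=3 groups=10 -> no

Answer: no yes no no no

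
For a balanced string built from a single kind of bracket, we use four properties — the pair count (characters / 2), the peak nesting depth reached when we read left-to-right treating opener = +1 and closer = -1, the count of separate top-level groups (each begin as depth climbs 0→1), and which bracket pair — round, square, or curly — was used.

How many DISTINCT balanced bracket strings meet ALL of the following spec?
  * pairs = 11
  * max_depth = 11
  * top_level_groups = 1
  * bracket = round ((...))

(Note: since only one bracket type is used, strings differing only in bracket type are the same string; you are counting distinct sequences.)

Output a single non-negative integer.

Answer: 1

Derivation:
Spec: pairs=11 depth=11 groups=1
Count(depth <= 11) = 16796
Count(depth <= 10) = 16795
Count(depth == 11) = 16796 - 16795 = 1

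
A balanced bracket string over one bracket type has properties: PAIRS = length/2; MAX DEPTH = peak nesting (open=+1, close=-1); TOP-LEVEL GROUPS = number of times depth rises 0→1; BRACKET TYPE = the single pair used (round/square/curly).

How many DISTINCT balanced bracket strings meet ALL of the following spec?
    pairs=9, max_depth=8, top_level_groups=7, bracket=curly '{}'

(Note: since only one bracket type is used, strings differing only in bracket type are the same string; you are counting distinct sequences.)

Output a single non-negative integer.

Spec: pairs=9 depth=8 groups=7
Count(depth <= 8) = 35
Count(depth <= 7) = 35
Count(depth == 8) = 35 - 35 = 0

Answer: 0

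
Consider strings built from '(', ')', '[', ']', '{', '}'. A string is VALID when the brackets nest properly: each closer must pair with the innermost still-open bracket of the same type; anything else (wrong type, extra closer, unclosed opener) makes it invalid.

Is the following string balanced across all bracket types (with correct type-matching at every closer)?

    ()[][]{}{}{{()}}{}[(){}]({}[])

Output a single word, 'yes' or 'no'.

Answer: yes

Derivation:
pos 0: push '('; stack = (
pos 1: ')' matches '('; pop; stack = (empty)
pos 2: push '['; stack = [
pos 3: ']' matches '['; pop; stack = (empty)
pos 4: push '['; stack = [
pos 5: ']' matches '['; pop; stack = (empty)
pos 6: push '{'; stack = {
pos 7: '}' matches '{'; pop; stack = (empty)
pos 8: push '{'; stack = {
pos 9: '}' matches '{'; pop; stack = (empty)
pos 10: push '{'; stack = {
pos 11: push '{'; stack = {{
pos 12: push '('; stack = {{(
pos 13: ')' matches '('; pop; stack = {{
pos 14: '}' matches '{'; pop; stack = {
pos 15: '}' matches '{'; pop; stack = (empty)
pos 16: push '{'; stack = {
pos 17: '}' matches '{'; pop; stack = (empty)
pos 18: push '['; stack = [
pos 19: push '('; stack = [(
pos 20: ')' matches '('; pop; stack = [
pos 21: push '{'; stack = [{
pos 22: '}' matches '{'; pop; stack = [
pos 23: ']' matches '['; pop; stack = (empty)
pos 24: push '('; stack = (
pos 25: push '{'; stack = ({
pos 26: '}' matches '{'; pop; stack = (
pos 27: push '['; stack = ([
pos 28: ']' matches '['; pop; stack = (
pos 29: ')' matches '('; pop; stack = (empty)
end: stack empty → VALID
Verdict: properly nested → yes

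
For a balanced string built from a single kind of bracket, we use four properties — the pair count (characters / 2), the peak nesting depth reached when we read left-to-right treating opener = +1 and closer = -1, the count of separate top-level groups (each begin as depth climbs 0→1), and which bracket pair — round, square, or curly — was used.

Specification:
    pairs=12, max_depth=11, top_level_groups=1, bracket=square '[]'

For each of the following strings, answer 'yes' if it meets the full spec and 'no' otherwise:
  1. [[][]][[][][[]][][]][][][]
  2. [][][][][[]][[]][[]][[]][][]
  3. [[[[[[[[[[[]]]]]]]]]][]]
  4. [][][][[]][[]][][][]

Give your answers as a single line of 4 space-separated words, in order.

Answer: no no yes no

Derivation:
String 1 '[[][]][[][][[]][][]][][][]': depth seq [1 2 1 2 1 0 1 2 1 2 1 2 3 2 1 2 1 2 1 0 1 0 1 0 1 0]
  -> pairs=13 depth=3 groups=5 -> no
String 2 '[][][][][[]][[]][[]][[]][][]': depth seq [1 0 1 0 1 0 1 0 1 2 1 0 1 2 1 0 1 2 1 0 1 2 1 0 1 0 1 0]
  -> pairs=14 depth=2 groups=10 -> no
String 3 '[[[[[[[[[[[]]]]]]]]]][]]': depth seq [1 2 3 4 5 6 7 8 9 10 11 10 9 8 7 6 5 4 3 2 1 2 1 0]
  -> pairs=12 depth=11 groups=1 -> yes
String 4 '[][][][[]][[]][][][]': depth seq [1 0 1 0 1 0 1 2 1 0 1 2 1 0 1 0 1 0 1 0]
  -> pairs=10 depth=2 groups=8 -> no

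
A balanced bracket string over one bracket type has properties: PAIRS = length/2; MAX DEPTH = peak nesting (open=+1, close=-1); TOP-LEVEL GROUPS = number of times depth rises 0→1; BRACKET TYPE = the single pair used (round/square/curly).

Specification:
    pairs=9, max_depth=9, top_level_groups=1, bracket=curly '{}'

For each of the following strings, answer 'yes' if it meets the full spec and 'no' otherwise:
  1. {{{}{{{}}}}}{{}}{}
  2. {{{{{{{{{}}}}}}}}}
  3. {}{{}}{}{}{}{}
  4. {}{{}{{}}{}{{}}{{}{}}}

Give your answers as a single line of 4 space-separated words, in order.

Answer: no yes no no

Derivation:
String 1 '{{{}{{{}}}}}{{}}{}': depth seq [1 2 3 2 3 4 5 4 3 2 1 0 1 2 1 0 1 0]
  -> pairs=9 depth=5 groups=3 -> no
String 2 '{{{{{{{{{}}}}}}}}}': depth seq [1 2 3 4 5 6 7 8 9 8 7 6 5 4 3 2 1 0]
  -> pairs=9 depth=9 groups=1 -> yes
String 3 '{}{{}}{}{}{}{}': depth seq [1 0 1 2 1 0 1 0 1 0 1 0 1 0]
  -> pairs=7 depth=2 groups=6 -> no
String 4 '{}{{}{{}}{}{{}}{{}{}}}': depth seq [1 0 1 2 1 2 3 2 1 2 1 2 3 2 1 2 3 2 3 2 1 0]
  -> pairs=11 depth=3 groups=2 -> no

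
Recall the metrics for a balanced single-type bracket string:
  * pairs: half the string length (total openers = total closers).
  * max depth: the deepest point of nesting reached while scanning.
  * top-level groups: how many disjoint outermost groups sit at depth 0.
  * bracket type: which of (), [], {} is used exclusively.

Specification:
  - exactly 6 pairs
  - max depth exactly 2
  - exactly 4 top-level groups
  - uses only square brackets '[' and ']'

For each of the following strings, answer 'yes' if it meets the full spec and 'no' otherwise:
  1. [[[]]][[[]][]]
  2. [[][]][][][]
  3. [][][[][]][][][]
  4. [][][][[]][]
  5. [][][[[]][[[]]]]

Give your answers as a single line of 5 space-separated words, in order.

String 1 '[[[]]][[[]][]]': depth seq [1 2 3 2 1 0 1 2 3 2 1 2 1 0]
  -> pairs=7 depth=3 groups=2 -> no
String 2 '[[][]][][][]': depth seq [1 2 1 2 1 0 1 0 1 0 1 0]
  -> pairs=6 depth=2 groups=4 -> yes
String 3 '[][][[][]][][][]': depth seq [1 0 1 0 1 2 1 2 1 0 1 0 1 0 1 0]
  -> pairs=8 depth=2 groups=6 -> no
String 4 '[][][][[]][]': depth seq [1 0 1 0 1 0 1 2 1 0 1 0]
  -> pairs=6 depth=2 groups=5 -> no
String 5 '[][][[[]][[[]]]]': depth seq [1 0 1 0 1 2 3 2 1 2 3 4 3 2 1 0]
  -> pairs=8 depth=4 groups=3 -> no

Answer: no yes no no no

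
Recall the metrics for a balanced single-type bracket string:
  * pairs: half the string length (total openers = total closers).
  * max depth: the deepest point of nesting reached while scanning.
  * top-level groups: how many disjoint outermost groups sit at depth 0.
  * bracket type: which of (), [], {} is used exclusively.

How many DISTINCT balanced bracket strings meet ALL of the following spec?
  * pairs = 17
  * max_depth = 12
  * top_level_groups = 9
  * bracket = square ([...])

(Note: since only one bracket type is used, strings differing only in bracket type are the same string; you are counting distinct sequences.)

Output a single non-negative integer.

Spec: pairs=17 depth=12 groups=9
Count(depth <= 12) = 389367
Count(depth <= 11) = 389367
Count(depth == 12) = 389367 - 389367 = 0

Answer: 0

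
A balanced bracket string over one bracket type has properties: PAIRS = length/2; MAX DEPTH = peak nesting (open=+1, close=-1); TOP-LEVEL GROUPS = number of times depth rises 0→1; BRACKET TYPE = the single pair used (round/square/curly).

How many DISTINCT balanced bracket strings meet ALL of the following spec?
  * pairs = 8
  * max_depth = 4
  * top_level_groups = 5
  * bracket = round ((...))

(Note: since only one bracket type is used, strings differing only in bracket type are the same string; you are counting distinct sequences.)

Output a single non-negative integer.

Answer: 5

Derivation:
Spec: pairs=8 depth=4 groups=5
Count(depth <= 4) = 75
Count(depth <= 3) = 70
Count(depth == 4) = 75 - 70 = 5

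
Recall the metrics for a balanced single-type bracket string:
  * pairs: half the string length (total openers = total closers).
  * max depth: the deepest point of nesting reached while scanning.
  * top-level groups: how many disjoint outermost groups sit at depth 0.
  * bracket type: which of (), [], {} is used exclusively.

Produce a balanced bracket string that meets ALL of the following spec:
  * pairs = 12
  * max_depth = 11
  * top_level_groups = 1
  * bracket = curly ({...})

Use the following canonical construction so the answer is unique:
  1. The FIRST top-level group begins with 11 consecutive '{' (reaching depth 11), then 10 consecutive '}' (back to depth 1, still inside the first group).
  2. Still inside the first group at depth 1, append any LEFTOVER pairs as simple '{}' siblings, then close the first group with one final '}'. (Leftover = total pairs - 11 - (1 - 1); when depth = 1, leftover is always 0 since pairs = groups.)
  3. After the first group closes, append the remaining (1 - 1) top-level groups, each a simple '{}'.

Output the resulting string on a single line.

Answer: {{{{{{{{{{{}}}}}}}}}}{}}

Derivation:
Spec: pairs=12 depth=11 groups=1
Leftover pairs = 12 - 11 - (1-1) = 1
First group: deep chain of depth 11 + 1 sibling pairs
Remaining 0 groups: simple '{}' each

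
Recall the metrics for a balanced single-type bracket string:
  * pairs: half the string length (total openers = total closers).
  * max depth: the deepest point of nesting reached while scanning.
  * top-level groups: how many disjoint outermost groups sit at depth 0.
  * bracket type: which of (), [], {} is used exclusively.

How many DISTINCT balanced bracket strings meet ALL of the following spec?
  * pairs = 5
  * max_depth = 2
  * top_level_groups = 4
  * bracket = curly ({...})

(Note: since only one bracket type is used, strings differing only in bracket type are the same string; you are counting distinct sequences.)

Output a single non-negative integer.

Spec: pairs=5 depth=2 groups=4
Count(depth <= 2) = 4
Count(depth <= 1) = 0
Count(depth == 2) = 4 - 0 = 4

Answer: 4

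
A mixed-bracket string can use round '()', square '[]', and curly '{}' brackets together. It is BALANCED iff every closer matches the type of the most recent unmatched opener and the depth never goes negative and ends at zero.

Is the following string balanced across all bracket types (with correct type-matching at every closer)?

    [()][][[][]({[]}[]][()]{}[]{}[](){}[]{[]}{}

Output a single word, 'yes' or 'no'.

pos 0: push '['; stack = [
pos 1: push '('; stack = [(
pos 2: ')' matches '('; pop; stack = [
pos 3: ']' matches '['; pop; stack = (empty)
pos 4: push '['; stack = [
pos 5: ']' matches '['; pop; stack = (empty)
pos 6: push '['; stack = [
pos 7: push '['; stack = [[
pos 8: ']' matches '['; pop; stack = [
pos 9: push '['; stack = [[
pos 10: ']' matches '['; pop; stack = [
pos 11: push '('; stack = [(
pos 12: push '{'; stack = [({
pos 13: push '['; stack = [({[
pos 14: ']' matches '['; pop; stack = [({
pos 15: '}' matches '{'; pop; stack = [(
pos 16: push '['; stack = [([
pos 17: ']' matches '['; pop; stack = [(
pos 18: saw closer ']' but top of stack is '(' (expected ')') → INVALID
Verdict: type mismatch at position 18: ']' closes '(' → no

Answer: no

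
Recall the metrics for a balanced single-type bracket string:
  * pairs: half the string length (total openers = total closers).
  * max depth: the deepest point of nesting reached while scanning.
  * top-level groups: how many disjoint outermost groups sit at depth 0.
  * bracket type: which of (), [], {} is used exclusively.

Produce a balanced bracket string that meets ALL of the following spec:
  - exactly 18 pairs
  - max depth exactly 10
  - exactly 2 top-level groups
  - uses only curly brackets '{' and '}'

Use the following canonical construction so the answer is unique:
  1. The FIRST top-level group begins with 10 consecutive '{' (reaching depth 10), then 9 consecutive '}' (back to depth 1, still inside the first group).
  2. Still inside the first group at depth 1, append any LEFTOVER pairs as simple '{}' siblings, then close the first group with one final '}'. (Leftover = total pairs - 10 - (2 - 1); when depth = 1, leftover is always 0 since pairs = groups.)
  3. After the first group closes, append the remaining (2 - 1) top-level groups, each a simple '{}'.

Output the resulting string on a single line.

Answer: {{{{{{{{{{}}}}}}}}}{}{}{}{}{}{}{}}{}

Derivation:
Spec: pairs=18 depth=10 groups=2
Leftover pairs = 18 - 10 - (2-1) = 7
First group: deep chain of depth 10 + 7 sibling pairs
Remaining 1 groups: simple '{}' each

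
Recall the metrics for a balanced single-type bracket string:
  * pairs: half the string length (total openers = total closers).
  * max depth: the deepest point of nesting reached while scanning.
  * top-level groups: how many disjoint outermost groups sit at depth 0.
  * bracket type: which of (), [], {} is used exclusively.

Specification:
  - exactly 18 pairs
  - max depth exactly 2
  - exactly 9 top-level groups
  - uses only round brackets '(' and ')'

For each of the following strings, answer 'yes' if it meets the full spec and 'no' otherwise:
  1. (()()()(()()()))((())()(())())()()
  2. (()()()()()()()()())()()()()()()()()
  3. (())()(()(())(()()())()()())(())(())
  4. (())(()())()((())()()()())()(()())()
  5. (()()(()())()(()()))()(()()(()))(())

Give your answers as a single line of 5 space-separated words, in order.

String 1 '(()()()(()()()))((())()(())())()()': depth seq [1 2 1 2 1 2 1 2 3 2 3 2 3 2 1 0 1 2 3 2 1 2 1 2 3 2 1 2 1 0 1 0 1 0]
  -> pairs=17 depth=3 groups=4 -> no
String 2 '(()()()()()()()()())()()()()()()()()': depth seq [1 2 1 2 1 2 1 2 1 2 1 2 1 2 1 2 1 2 1 0 1 0 1 0 1 0 1 0 1 0 1 0 1 0 1 0]
  -> pairs=18 depth=2 groups=9 -> yes
String 3 '(())()(()(())(()()())()()())(())(())': depth seq [1 2 1 0 1 0 1 2 1 2 3 2 1 2 3 2 3 2 3 2 1 2 1 2 1 2 1 0 1 2 1 0 1 2 1 0]
  -> pairs=18 depth=3 groups=5 -> no
String 4 '(())(()())()((())()()()())()(()())()': depth seq [1 2 1 0 1 2 1 2 1 0 1 0 1 2 3 2 1 2 1 2 1 2 1 2 1 0 1 0 1 2 1 2 1 0 1 0]
  -> pairs=18 depth=3 groups=7 -> no
String 5 '(()()(()())()(()()))()(()()(()))(())': depth seq [1 2 1 2 1 2 3 2 3 2 1 2 1 2 3 2 3 2 1 0 1 0 1 2 1 2 1 2 3 2 1 0 1 2 1 0]
  -> pairs=18 depth=3 groups=4 -> no

Answer: no yes no no no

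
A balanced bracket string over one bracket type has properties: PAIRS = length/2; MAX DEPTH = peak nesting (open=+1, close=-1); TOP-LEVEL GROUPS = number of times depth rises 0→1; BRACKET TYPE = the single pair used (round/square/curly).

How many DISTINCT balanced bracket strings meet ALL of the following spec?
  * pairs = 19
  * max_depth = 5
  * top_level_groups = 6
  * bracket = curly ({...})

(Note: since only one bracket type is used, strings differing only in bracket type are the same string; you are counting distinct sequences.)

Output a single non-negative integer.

Answer: 20733630

Derivation:
Spec: pairs=19 depth=5 groups=6
Count(depth <= 5) = 44982870
Count(depth <= 4) = 24249240
Count(depth == 5) = 44982870 - 24249240 = 20733630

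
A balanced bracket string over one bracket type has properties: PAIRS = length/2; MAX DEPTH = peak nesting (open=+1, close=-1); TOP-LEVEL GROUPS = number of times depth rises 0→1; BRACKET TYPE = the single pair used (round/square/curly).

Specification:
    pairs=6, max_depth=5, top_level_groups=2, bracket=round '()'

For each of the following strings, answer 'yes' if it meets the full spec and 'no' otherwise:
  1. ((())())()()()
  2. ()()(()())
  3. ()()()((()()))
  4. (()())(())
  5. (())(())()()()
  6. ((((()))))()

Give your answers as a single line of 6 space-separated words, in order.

Answer: no no no no no yes

Derivation:
String 1 '((())())()()()': depth seq [1 2 3 2 1 2 1 0 1 0 1 0 1 0]
  -> pairs=7 depth=3 groups=4 -> no
String 2 '()()(()())': depth seq [1 0 1 0 1 2 1 2 1 0]
  -> pairs=5 depth=2 groups=3 -> no
String 3 '()()()((()()))': depth seq [1 0 1 0 1 0 1 2 3 2 3 2 1 0]
  -> pairs=7 depth=3 groups=4 -> no
String 4 '(()())(())': depth seq [1 2 1 2 1 0 1 2 1 0]
  -> pairs=5 depth=2 groups=2 -> no
String 5 '(())(())()()()': depth seq [1 2 1 0 1 2 1 0 1 0 1 0 1 0]
  -> pairs=7 depth=2 groups=5 -> no
String 6 '((((()))))()': depth seq [1 2 3 4 5 4 3 2 1 0 1 0]
  -> pairs=6 depth=5 groups=2 -> yes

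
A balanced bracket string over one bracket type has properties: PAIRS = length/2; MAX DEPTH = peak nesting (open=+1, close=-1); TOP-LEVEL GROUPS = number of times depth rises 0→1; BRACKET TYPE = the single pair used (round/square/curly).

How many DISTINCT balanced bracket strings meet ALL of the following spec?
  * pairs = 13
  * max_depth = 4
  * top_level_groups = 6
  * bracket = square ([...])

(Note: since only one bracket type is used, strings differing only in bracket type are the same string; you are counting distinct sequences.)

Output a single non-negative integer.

Answer: 8544

Derivation:
Spec: pairs=13 depth=4 groups=6
Count(depth <= 4) = 19380
Count(depth <= 3) = 10836
Count(depth == 4) = 19380 - 10836 = 8544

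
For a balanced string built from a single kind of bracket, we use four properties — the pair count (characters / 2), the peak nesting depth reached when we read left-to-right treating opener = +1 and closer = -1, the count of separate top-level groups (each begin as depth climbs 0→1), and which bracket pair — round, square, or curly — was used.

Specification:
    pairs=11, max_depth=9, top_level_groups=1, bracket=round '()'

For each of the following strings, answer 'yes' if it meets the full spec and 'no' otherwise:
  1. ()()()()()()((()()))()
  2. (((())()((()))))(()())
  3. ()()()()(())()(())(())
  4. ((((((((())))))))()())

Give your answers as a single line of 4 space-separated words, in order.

Answer: no no no yes

Derivation:
String 1 '()()()()()()((()()))()': depth seq [1 0 1 0 1 0 1 0 1 0 1 0 1 2 3 2 3 2 1 0 1 0]
  -> pairs=11 depth=3 groups=8 -> no
String 2 '(((())()((()))))(()())': depth seq [1 2 3 4 3 2 3 2 3 4 5 4 3 2 1 0 1 2 1 2 1 0]
  -> pairs=11 depth=5 groups=2 -> no
String 3 '()()()()(())()(())(())': depth seq [1 0 1 0 1 0 1 0 1 2 1 0 1 0 1 2 1 0 1 2 1 0]
  -> pairs=11 depth=2 groups=8 -> no
String 4 '((((((((())))))))()())': depth seq [1 2 3 4 5 6 7 8 9 8 7 6 5 4 3 2 1 2 1 2 1 0]
  -> pairs=11 depth=9 groups=1 -> yes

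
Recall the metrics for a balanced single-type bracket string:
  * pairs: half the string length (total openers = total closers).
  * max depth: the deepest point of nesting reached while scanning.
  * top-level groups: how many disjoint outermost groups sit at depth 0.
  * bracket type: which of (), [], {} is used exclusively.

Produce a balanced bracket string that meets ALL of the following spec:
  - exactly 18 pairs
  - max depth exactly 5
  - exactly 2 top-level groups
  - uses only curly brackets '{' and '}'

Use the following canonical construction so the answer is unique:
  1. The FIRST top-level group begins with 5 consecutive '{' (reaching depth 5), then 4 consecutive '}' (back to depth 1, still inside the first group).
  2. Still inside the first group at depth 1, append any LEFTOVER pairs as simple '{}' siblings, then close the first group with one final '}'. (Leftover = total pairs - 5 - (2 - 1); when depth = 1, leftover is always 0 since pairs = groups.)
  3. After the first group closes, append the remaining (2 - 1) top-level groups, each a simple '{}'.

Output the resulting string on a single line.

Answer: {{{{{}}}}{}{}{}{}{}{}{}{}{}{}{}{}}{}

Derivation:
Spec: pairs=18 depth=5 groups=2
Leftover pairs = 18 - 5 - (2-1) = 12
First group: deep chain of depth 5 + 12 sibling pairs
Remaining 1 groups: simple '{}' each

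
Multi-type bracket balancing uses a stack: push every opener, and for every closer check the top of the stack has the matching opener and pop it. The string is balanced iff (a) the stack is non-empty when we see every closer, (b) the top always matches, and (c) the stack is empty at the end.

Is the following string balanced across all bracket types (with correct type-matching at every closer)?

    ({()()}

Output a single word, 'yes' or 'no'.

Answer: no

Derivation:
pos 0: push '('; stack = (
pos 1: push '{'; stack = ({
pos 2: push '('; stack = ({(
pos 3: ')' matches '('; pop; stack = ({
pos 4: push '('; stack = ({(
pos 5: ')' matches '('; pop; stack = ({
pos 6: '}' matches '{'; pop; stack = (
end: stack still non-empty (() → INVALID
Verdict: unclosed openers at end: ( → no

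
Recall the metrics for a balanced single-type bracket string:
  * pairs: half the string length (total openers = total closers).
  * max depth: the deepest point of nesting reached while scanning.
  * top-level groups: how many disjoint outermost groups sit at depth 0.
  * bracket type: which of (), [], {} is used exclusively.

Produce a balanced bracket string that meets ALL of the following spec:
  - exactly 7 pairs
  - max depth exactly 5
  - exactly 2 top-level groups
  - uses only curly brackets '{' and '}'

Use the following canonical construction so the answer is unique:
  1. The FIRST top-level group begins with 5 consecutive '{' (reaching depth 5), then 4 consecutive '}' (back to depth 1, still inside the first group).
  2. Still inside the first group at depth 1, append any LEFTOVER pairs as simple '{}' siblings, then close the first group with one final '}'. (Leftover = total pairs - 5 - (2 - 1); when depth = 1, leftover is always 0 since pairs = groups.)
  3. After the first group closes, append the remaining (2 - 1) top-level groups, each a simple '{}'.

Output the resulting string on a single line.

Spec: pairs=7 depth=5 groups=2
Leftover pairs = 7 - 5 - (2-1) = 1
First group: deep chain of depth 5 + 1 sibling pairs
Remaining 1 groups: simple '{}' each

Answer: {{{{{}}}}{}}{}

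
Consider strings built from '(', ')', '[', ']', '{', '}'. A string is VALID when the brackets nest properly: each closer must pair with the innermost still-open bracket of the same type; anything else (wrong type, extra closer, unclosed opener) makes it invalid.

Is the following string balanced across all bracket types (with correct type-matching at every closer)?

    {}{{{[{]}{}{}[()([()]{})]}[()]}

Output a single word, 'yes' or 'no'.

pos 0: push '{'; stack = {
pos 1: '}' matches '{'; pop; stack = (empty)
pos 2: push '{'; stack = {
pos 3: push '{'; stack = {{
pos 4: push '{'; stack = {{{
pos 5: push '['; stack = {{{[
pos 6: push '{'; stack = {{{[{
pos 7: saw closer ']' but top of stack is '{' (expected '}') → INVALID
Verdict: type mismatch at position 7: ']' closes '{' → no

Answer: no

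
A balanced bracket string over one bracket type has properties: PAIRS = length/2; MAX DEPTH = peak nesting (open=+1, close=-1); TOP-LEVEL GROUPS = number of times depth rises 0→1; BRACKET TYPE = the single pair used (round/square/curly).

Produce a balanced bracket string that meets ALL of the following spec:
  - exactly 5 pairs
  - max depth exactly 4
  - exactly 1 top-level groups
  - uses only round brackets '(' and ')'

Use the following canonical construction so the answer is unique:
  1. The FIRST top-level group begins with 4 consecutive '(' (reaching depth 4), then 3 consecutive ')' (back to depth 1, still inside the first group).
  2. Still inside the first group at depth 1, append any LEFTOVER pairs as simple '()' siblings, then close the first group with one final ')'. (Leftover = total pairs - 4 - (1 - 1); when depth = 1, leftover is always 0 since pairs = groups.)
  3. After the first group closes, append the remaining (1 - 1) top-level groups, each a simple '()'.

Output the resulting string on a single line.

Answer: (((()))())

Derivation:
Spec: pairs=5 depth=4 groups=1
Leftover pairs = 5 - 4 - (1-1) = 1
First group: deep chain of depth 4 + 1 sibling pairs
Remaining 0 groups: simple '()' each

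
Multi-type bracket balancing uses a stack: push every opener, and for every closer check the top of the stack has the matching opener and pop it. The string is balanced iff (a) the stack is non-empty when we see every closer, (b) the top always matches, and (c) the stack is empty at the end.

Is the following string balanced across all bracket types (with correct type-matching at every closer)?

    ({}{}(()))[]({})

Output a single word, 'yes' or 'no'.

pos 0: push '('; stack = (
pos 1: push '{'; stack = ({
pos 2: '}' matches '{'; pop; stack = (
pos 3: push '{'; stack = ({
pos 4: '}' matches '{'; pop; stack = (
pos 5: push '('; stack = ((
pos 6: push '('; stack = (((
pos 7: ')' matches '('; pop; stack = ((
pos 8: ')' matches '('; pop; stack = (
pos 9: ')' matches '('; pop; stack = (empty)
pos 10: push '['; stack = [
pos 11: ']' matches '['; pop; stack = (empty)
pos 12: push '('; stack = (
pos 13: push '{'; stack = ({
pos 14: '}' matches '{'; pop; stack = (
pos 15: ')' matches '('; pop; stack = (empty)
end: stack empty → VALID
Verdict: properly nested → yes

Answer: yes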